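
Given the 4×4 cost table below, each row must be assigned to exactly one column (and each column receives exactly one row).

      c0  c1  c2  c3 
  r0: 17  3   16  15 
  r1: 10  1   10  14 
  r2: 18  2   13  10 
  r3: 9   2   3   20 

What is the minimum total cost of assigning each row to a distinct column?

optimal assignment: row0→col1 (cost 3), row1→col0 (cost 10), row2→col3 (cost 10), row3→col2 (cost 3)
total = 3 + 10 + 10 + 3 = 26

Minimum assignment cost: 26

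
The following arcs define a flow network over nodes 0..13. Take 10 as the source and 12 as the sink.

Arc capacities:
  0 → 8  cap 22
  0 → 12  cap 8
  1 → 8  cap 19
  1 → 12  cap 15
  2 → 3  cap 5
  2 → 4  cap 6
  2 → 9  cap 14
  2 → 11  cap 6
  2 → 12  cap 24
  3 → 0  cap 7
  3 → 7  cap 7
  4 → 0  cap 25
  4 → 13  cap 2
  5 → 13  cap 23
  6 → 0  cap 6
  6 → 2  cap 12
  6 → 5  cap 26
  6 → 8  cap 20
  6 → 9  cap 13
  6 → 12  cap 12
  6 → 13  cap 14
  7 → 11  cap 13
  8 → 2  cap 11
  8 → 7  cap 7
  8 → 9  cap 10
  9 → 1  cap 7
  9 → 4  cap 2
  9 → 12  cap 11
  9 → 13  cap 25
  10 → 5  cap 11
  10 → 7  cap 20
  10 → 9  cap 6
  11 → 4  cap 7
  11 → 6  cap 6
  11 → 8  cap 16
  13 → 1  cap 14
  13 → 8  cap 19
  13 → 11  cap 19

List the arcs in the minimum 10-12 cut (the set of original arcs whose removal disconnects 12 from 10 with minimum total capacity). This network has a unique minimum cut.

Min-cut arcs: {(7,11), (10,5), (10,9)} (total capacity 30)

augment #1: 10→9→12 push 6
augment #2: 10→5→13→1→12 push 11
augment #3: 10→7→11→6→12 push 6
augment #4: 10→7→11→4→0→12 push 7
max flow = 30; residual-reachable set from 10 gives S-side
cut edges (S→T): {(7,11), (10,5), (10,9)} total cap 30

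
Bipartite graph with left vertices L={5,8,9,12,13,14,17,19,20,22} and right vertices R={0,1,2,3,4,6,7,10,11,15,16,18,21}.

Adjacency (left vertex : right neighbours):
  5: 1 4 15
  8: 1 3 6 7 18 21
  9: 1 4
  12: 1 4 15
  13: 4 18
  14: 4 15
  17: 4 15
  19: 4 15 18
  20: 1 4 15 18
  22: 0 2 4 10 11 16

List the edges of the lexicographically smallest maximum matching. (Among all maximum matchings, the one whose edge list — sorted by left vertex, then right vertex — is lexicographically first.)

|M| = 6 (so the lex-smallest maximum matching has 6 edges)
process left vertices in ascending order; for each, take the smallest-labelled available neighbour that still permits 6 edges overall, or leave it unmatched if none does
lex-smallest matching: {5-1, 8-3, 9-4, 12-15, 13-18, 22-0}

Lex-smallest maximum matching: {(5,1), (8,3), (9,4), (12,15), (13,18), (22,0)}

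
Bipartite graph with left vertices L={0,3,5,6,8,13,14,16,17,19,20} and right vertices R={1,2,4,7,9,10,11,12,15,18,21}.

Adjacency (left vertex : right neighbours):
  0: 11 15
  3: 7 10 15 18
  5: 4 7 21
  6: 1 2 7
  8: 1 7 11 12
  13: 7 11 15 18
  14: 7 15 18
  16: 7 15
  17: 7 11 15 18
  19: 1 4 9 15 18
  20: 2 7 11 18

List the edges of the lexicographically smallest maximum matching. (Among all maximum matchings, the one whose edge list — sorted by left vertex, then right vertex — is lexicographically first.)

|M| = 10 (so the lex-smallest maximum matching has 10 edges)
process left vertices in ascending order; for each, take the smallest-labelled available neighbour that still permits 10 edges overall, or leave it unmatched if none does
lex-smallest matching: {0-11, 3-10, 5-4, 6-1, 8-12, 13-7, 14-15, 17-18, 19-9, 20-2}

Lex-smallest maximum matching: {(0,11), (3,10), (5,4), (6,1), (8,12), (13,7), (14,15), (17,18), (19,9), (20,2)}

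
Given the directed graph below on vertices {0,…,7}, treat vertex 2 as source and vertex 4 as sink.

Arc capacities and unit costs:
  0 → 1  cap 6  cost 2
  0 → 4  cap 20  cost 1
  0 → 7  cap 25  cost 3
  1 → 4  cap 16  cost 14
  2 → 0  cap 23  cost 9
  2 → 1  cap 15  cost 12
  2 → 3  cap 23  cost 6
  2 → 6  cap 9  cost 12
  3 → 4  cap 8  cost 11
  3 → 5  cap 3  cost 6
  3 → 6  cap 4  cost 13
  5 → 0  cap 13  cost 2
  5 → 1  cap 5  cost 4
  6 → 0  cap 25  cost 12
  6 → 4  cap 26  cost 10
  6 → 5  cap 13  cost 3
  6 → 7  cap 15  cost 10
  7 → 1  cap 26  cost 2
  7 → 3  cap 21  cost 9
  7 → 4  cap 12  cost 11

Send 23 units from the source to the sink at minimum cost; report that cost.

Minimum cost for 23 units: 251

shortest-cost path #1: 2→0→4 push 20 @ unit cost 10 (adds 200)
shortest-cost path #2: 2→3→4 push 3 @ unit cost 17 (adds 51)
total cost = 251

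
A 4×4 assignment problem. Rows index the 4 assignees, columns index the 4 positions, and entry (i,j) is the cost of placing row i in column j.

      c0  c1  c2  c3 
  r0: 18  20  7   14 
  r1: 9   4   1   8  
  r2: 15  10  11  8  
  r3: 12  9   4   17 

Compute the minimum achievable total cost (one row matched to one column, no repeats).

optimal assignment: row0→col2 (cost 7), row1→col1 (cost 4), row2→col3 (cost 8), row3→col0 (cost 12)
total = 7 + 4 + 8 + 12 = 31

Minimum assignment cost: 31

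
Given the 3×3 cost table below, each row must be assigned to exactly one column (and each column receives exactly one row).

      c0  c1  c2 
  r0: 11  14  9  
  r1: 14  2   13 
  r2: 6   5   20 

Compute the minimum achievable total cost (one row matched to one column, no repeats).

Minimum assignment cost: 17

optimal assignment: row0→col2 (cost 9), row1→col1 (cost 2), row2→col0 (cost 6)
total = 9 + 2 + 6 = 17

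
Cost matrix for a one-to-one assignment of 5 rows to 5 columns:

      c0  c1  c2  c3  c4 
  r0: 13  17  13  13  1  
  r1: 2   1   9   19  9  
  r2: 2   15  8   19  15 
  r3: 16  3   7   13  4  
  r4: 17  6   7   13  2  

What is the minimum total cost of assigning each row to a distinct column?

Minimum assignment cost: 24

one of 2 optimal assignments: row0→col4 (cost 1), row1→col1 (cost 1), row2→col0 (cost 2), row3→col2 (cost 7), row4→col3 (cost 13)
total = 1 + 1 + 2 + 7 + 13 = 24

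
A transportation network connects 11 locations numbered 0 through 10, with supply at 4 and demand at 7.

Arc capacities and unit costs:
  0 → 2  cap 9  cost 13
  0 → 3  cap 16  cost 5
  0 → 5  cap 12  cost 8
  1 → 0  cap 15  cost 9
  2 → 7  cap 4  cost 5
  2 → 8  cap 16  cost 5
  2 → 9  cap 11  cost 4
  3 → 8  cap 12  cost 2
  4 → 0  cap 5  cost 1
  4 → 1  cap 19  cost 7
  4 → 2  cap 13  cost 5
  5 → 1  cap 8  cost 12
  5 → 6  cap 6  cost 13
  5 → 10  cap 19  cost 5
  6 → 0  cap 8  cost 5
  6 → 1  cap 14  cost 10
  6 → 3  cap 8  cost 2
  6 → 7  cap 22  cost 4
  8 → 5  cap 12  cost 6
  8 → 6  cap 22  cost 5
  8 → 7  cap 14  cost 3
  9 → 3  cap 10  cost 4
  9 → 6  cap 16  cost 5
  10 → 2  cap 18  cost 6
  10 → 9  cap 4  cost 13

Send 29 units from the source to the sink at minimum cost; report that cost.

shortest-cost path #1: 4→2→7 push 4 @ unit cost 10 (adds 40)
shortest-cost path #2: 4→0→3→8→7 push 5 @ unit cost 11 (adds 55)
shortest-cost path #3: 4→2→8→7 push 9 @ unit cost 13 (adds 117)
shortest-cost path #4: 4→1→0→3→8→2→9→6→7 push 7 @ unit cost 31 (adds 217)
shortest-cost path #5: 4→1→0→5→6→7 push 4 @ unit cost 41 (adds 164)
total cost = 593

Minimum cost for 29 units: 593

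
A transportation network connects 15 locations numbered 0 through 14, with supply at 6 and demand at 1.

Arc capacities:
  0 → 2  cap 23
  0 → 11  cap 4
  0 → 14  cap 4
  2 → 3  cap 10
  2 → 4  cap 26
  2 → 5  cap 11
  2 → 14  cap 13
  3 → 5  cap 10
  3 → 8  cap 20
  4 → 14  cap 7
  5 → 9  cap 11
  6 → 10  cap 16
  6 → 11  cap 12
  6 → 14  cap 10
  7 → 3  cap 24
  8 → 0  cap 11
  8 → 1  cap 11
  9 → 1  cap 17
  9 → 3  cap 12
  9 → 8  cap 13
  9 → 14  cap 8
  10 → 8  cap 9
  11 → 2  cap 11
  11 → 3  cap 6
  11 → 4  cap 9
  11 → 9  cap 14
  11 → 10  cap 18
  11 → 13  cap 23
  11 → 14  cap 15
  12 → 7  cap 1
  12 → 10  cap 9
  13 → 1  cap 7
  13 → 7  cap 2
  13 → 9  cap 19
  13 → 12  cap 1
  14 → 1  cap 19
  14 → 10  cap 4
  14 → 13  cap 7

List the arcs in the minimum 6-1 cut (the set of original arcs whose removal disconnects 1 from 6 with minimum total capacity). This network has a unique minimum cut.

Min-cut arcs: {(6,11), (6,14), (10,8)} (total capacity 31)

augment #1: 6→14→1 push 10
augment #2: 6→10→8→1 push 9
augment #3: 6→11→9→1 push 12
max flow = 31; residual-reachable set from 6 gives S-side
cut edges (S→T): {(6,11), (6,14), (10,8)} total cap 31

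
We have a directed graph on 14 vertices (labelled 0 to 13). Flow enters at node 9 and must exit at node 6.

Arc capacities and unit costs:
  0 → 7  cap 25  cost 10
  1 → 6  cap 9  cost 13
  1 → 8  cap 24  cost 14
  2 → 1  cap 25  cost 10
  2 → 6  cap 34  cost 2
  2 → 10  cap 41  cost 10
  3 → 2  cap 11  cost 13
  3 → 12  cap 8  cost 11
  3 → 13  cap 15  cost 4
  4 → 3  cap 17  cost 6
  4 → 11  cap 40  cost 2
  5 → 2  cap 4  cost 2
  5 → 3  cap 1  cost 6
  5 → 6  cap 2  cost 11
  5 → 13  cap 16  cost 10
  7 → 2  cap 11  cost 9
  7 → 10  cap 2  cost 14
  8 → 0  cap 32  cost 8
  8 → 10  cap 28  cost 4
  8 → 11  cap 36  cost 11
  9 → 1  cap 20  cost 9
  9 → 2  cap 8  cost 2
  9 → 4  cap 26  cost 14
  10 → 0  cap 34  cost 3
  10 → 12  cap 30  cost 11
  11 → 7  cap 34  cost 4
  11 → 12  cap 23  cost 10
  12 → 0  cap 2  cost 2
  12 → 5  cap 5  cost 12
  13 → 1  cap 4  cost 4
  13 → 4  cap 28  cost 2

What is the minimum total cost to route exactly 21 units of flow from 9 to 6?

Minimum cost for 21 units: 354

shortest-cost path #1: 9→2→6 push 8 @ unit cost 4 (adds 32)
shortest-cost path #2: 9→1→6 push 9 @ unit cost 22 (adds 198)
shortest-cost path #3: 9→4→11→7→2→6 push 4 @ unit cost 31 (adds 124)
total cost = 354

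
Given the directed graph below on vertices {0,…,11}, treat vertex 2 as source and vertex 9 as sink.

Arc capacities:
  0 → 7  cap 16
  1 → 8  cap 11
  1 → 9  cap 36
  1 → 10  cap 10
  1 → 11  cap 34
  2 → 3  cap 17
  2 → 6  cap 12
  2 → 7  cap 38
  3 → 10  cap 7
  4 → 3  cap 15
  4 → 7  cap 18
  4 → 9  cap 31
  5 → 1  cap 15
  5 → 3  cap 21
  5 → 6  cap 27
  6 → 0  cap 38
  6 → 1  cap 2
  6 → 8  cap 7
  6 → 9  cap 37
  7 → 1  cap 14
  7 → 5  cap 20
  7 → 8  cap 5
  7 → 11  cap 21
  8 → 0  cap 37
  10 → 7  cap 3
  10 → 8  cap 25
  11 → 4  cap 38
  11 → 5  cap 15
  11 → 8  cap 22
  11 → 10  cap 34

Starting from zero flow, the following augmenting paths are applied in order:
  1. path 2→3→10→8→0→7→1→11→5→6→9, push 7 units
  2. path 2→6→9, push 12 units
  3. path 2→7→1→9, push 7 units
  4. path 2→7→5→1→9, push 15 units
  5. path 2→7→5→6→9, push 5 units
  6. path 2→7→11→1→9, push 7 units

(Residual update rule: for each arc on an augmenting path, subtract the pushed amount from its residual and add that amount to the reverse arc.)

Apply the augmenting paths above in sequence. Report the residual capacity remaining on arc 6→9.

Residual capacity of (6,9): 13

after path 1 (2→3→10→8→0→7→1→11→5→6→9, push 7): res(6,9)=30
after path 2 (2→6→9, push 12): res(6,9)=18
after path 3 (2→7→1→9, push 7): res(6,9)=18
after path 4 (2→7→5→1→9, push 15): res(6,9)=18
after path 5 (2→7→5→6→9, push 5): res(6,9)=13
after path 6 (2→7→11→1→9, push 7): res(6,9)=13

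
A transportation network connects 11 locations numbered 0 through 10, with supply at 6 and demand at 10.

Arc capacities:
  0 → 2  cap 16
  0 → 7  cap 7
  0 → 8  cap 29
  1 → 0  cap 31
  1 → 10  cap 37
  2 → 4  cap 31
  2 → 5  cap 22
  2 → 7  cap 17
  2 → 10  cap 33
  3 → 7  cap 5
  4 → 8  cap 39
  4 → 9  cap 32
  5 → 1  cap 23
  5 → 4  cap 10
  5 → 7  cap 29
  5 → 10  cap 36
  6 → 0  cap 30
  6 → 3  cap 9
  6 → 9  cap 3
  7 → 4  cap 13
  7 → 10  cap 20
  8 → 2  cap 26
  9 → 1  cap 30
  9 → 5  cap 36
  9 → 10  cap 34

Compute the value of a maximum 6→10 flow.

augment #1: 6→9→10 bottleneck 3, total now 3
augment #2: 6→0→2→10 bottleneck 16, total now 19
augment #3: 6→0→7→10 bottleneck 7, total now 26
augment #4: 6→3→7→10 bottleneck 5, total now 31
augment #5: 6→0→8→2→10 bottleneck 7, total now 38

Maximum flow value: 38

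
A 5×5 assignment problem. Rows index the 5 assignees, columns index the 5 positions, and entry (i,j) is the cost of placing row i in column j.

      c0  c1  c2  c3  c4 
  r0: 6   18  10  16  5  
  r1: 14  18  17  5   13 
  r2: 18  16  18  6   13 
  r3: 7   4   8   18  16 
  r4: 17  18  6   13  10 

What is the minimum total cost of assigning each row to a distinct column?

Minimum assignment cost: 34

optimal assignment: row0→col0 (cost 6), row1→col3 (cost 5), row2→col4 (cost 13), row3→col1 (cost 4), row4→col2 (cost 6)
total = 6 + 5 + 13 + 4 + 6 = 34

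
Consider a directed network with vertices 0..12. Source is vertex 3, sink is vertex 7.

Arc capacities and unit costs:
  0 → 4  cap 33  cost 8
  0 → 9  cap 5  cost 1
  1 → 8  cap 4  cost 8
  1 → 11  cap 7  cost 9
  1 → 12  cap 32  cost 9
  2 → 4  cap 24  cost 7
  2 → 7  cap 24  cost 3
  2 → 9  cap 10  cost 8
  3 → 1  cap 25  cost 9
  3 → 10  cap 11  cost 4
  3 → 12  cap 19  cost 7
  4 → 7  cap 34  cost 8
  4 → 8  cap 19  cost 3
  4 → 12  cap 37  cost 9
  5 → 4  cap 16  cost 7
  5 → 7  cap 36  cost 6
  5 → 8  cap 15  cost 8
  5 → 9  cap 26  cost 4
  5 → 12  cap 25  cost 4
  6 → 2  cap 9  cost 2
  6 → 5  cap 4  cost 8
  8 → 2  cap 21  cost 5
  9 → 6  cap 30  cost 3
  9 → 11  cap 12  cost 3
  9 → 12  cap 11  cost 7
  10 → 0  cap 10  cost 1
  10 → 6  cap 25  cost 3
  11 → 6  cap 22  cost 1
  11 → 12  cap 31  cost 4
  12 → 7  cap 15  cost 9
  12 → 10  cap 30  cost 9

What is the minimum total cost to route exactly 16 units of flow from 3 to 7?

Minimum cost for 16 units: 220

shortest-cost path #1: 3→10→6→2→7 push 9 @ unit cost 12 (adds 108)
shortest-cost path #2: 3→12→7 push 7 @ unit cost 16 (adds 112)
total cost = 220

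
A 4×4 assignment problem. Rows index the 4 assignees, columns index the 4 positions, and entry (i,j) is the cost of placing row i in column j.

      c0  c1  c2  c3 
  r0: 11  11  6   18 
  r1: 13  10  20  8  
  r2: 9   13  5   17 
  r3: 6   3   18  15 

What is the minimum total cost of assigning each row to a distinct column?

optimal assignment: row0→col2 (cost 6), row1→col3 (cost 8), row2→col0 (cost 9), row3→col1 (cost 3)
total = 6 + 8 + 9 + 3 = 26

Minimum assignment cost: 26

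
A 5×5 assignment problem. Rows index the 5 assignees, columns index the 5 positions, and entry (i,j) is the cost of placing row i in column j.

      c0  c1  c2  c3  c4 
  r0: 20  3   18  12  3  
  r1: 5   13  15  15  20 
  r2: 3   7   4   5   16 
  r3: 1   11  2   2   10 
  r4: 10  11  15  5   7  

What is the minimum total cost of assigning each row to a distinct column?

Minimum assignment cost: 21

optimal assignment: row0→col1 (cost 3), row1→col0 (cost 5), row2→col2 (cost 4), row3→col3 (cost 2), row4→col4 (cost 7)
total = 3 + 5 + 4 + 2 + 7 = 21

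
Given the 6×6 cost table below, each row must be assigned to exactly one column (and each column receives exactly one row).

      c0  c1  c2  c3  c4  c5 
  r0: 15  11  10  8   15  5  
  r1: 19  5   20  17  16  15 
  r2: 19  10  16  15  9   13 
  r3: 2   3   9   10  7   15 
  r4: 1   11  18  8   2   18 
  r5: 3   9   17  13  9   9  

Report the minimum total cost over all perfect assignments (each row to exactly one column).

one of 2 optimal assignments: row0→col5 (cost 5), row1→col1 (cost 5), row2→col3 (cost 15), row3→col2 (cost 9), row4→col4 (cost 2), row5→col0 (cost 3)
total = 5 + 5 + 15 + 9 + 2 + 3 = 39

Minimum assignment cost: 39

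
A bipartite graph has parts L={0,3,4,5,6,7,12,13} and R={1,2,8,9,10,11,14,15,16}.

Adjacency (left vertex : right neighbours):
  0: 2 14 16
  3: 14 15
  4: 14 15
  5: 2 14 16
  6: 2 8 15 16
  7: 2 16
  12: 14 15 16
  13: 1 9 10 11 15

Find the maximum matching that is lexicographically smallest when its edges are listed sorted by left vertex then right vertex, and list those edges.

Lex-smallest maximum matching: {(0,2), (3,14), (4,15), (5,16), (6,8), (13,1)}

|M| = 6 (so the lex-smallest maximum matching has 6 edges)
process left vertices in ascending order; for each, take the smallest-labelled available neighbour that still permits 6 edges overall, or leave it unmatched if none does
lex-smallest matching: {0-2, 3-14, 4-15, 5-16, 6-8, 13-1}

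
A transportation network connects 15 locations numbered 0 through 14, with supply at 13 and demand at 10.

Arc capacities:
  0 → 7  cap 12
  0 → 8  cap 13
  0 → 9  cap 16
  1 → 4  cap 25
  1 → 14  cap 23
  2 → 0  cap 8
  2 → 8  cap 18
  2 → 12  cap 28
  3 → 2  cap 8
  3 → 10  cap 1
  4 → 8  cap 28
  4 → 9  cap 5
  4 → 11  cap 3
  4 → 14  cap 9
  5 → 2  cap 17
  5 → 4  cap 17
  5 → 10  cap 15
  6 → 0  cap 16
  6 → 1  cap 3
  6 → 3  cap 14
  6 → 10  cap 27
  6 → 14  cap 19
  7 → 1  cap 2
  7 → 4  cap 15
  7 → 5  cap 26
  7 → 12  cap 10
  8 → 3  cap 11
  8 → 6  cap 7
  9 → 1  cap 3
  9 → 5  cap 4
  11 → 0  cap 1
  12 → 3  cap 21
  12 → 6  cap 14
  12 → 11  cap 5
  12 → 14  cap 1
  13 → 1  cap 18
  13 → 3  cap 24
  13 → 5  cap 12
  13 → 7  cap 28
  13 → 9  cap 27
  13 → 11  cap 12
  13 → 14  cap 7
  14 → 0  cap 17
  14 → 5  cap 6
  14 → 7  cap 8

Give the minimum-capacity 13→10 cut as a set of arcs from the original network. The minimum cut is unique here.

Min-cut arcs: {(3,10), (5,10), (8,6), (12,6)} (total capacity 37)

augment #1: 13→3→10 push 1
augment #2: 13→5→10 push 12
augment #3: 13→7→5→10 push 3
augment #4: 13→7→12→6→10 push 10
augment #5: 13→1→4→8→6→10 push 7
augment #6: 13→3→2→12→6→10 push 4
max flow = 37; residual-reachable set from 13 gives S-side
cut edges (S→T): {(3,10), (5,10), (8,6), (12,6)} total cap 37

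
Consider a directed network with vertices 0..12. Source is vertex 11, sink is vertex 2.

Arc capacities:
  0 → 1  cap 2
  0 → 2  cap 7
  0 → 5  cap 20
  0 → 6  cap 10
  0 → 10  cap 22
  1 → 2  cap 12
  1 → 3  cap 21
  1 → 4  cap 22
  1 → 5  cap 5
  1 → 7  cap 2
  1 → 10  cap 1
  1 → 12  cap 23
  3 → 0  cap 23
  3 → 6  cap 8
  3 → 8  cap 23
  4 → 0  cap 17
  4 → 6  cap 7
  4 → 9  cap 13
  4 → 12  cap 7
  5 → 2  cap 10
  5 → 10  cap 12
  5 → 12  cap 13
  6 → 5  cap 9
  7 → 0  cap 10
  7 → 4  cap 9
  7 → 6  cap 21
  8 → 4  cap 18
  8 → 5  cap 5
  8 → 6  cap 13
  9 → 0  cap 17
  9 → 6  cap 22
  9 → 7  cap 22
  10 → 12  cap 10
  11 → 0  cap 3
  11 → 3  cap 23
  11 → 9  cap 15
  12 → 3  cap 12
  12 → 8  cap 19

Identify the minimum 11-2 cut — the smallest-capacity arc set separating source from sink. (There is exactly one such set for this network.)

Min-cut arcs: {(0,1), (0,2), (5,2)} (total capacity 19)

augment #1: 11→0→2 push 3
augment #2: 11→3→0→2 push 4
augment #3: 11→3→0→1→2 push 2
augment #4: 11→3→0→5→2 push 10
max flow = 19; residual-reachable set from 11 gives S-side
cut edges (S→T): {(0,1), (0,2), (5,2)} total cap 19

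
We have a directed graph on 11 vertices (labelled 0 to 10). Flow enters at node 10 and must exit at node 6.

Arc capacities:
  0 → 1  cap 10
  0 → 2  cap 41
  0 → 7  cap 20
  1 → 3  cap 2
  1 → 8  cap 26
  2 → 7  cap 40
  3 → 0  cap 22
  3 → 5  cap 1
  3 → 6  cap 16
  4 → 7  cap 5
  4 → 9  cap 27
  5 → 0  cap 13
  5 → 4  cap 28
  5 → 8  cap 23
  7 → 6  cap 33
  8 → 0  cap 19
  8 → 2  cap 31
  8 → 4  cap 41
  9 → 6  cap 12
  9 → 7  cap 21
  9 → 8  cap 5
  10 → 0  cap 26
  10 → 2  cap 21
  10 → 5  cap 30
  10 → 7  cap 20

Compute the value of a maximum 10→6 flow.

Maximum flow value: 47

augment #1: 10→7→6 bottleneck 20, total now 20
augment #2: 10→0→7→6 bottleneck 13, total now 33
augment #3: 10→0→1→3→6 bottleneck 2, total now 35
augment #4: 10→5→4→9→6 bottleneck 12, total now 47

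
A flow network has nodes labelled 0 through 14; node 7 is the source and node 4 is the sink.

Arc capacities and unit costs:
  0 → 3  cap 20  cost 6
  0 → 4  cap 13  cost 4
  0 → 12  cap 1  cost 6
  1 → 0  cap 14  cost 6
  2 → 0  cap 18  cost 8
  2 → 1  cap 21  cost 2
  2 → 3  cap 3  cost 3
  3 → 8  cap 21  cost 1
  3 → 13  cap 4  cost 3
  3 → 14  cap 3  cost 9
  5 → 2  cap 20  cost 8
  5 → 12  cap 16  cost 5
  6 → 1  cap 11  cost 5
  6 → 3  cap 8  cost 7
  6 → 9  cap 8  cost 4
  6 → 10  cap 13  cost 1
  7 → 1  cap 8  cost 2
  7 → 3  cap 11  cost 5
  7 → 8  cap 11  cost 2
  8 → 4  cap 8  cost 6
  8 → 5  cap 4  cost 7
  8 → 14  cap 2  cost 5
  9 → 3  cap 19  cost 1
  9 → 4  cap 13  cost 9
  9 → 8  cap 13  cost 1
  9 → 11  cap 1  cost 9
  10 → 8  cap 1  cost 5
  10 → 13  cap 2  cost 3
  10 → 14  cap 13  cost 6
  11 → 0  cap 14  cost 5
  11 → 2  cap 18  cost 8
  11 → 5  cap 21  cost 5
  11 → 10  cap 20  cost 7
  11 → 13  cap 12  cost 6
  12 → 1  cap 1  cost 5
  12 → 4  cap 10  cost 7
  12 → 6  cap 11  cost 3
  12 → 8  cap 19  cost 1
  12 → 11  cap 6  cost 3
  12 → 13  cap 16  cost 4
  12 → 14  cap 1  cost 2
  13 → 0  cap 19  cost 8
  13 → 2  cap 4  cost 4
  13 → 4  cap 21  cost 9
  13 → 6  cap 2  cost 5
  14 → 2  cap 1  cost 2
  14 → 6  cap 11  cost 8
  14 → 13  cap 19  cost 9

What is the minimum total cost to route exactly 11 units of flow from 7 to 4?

shortest-cost path #1: 7→8→4 push 8 @ unit cost 8 (adds 64)
shortest-cost path #2: 7→1→0→4 push 3 @ unit cost 12 (adds 36)
total cost = 100

Minimum cost for 11 units: 100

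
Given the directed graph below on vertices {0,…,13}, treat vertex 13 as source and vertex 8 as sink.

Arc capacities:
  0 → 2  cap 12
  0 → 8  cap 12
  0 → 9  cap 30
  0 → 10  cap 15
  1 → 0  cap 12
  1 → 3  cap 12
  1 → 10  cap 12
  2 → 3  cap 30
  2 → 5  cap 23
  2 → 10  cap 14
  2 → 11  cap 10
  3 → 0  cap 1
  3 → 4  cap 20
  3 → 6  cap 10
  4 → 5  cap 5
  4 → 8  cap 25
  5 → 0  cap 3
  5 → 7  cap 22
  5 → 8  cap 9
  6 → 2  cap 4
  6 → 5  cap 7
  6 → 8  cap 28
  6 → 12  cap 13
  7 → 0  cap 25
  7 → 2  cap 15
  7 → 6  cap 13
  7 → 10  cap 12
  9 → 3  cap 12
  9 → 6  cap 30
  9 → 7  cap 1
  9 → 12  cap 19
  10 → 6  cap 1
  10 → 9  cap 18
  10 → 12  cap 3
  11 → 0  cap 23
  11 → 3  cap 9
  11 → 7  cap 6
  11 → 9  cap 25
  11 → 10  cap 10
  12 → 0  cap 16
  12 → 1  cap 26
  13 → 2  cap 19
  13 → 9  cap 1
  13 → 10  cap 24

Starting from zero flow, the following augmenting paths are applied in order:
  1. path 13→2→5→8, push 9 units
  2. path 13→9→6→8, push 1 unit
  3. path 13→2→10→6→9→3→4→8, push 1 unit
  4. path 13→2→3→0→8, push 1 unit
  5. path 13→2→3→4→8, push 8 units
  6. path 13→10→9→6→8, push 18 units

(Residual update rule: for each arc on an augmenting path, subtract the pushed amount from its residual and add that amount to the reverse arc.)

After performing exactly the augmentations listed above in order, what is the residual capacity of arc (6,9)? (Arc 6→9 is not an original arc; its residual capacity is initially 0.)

after path 1 (13→2→5→8, push 9): res(6,9)=0
after path 2 (13→9→6→8, push 1): res(6,9)=1
after path 3 (13→2→10→6→9→3→4→8, push 1): res(6,9)=0
after path 4 (13→2→3→0→8, push 1): res(6,9)=0
after path 5 (13→2→3→4→8, push 8): res(6,9)=0
after path 6 (13→10→9→6→8, push 18): res(6,9)=18

Residual capacity of (6,9): 18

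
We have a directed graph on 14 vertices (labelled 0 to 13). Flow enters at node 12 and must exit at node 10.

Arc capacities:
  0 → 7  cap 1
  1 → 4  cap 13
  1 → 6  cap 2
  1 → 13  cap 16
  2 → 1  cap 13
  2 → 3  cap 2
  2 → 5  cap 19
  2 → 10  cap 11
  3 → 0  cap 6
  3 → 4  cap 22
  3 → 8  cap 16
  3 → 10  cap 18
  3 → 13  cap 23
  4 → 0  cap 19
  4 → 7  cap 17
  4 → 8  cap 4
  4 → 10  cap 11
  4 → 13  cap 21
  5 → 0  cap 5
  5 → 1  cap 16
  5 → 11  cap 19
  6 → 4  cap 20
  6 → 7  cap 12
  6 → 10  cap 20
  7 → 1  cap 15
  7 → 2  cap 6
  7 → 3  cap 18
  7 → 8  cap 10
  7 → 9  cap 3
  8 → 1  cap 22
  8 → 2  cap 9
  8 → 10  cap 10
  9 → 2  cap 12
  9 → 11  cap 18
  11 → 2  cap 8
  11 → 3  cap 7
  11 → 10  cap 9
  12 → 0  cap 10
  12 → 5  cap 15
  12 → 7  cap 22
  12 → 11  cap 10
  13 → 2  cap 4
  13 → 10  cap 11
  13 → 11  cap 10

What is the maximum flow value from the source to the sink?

augment #1: 12→11→10 bottleneck 9, total now 9
augment #2: 12→7→2→10 bottleneck 6, total now 15
augment #3: 12→7→3→10 bottleneck 16, total now 31
augment #4: 12→11→2→10 bottleneck 1, total now 32
augment #5: 12→0→7→3→10 bottleneck 1, total now 33
augment #6: 12→5→1→4→10 bottleneck 11, total now 44
augment #7: 12→5→1→6→10 bottleneck 2, total now 46
augment #8: 12→5→1→13→10 bottleneck 2, total now 48

Maximum flow value: 48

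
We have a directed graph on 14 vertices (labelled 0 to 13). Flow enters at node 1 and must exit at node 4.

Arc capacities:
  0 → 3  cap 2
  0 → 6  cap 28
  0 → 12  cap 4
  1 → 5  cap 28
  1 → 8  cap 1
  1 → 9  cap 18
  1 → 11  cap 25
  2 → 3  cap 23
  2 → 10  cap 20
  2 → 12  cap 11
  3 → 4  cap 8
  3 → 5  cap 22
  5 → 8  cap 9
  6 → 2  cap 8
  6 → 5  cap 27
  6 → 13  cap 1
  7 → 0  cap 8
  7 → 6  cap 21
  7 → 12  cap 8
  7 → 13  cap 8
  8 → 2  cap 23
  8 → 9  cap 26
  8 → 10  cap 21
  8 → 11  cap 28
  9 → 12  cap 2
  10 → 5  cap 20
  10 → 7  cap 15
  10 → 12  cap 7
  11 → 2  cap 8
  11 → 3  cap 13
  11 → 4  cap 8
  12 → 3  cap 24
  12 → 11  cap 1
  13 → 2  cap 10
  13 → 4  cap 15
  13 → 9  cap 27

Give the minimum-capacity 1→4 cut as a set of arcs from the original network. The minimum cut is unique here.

augment #1: 1→11→4 push 8
augment #2: 1→11→3→4 push 8
augment #3: 1→8→10→7→13→4 push 1
augment #4: 1→5→8→10→7→13→4 push 7
augment #5: 1→5→8→10→7→6→13→4 push 1
max flow = 25; residual-reachable set from 1 gives S-side
cut edges (S→T): {(3,4), (6,13), (7,13), (11,4)} total cap 25

Min-cut arcs: {(3,4), (6,13), (7,13), (11,4)} (total capacity 25)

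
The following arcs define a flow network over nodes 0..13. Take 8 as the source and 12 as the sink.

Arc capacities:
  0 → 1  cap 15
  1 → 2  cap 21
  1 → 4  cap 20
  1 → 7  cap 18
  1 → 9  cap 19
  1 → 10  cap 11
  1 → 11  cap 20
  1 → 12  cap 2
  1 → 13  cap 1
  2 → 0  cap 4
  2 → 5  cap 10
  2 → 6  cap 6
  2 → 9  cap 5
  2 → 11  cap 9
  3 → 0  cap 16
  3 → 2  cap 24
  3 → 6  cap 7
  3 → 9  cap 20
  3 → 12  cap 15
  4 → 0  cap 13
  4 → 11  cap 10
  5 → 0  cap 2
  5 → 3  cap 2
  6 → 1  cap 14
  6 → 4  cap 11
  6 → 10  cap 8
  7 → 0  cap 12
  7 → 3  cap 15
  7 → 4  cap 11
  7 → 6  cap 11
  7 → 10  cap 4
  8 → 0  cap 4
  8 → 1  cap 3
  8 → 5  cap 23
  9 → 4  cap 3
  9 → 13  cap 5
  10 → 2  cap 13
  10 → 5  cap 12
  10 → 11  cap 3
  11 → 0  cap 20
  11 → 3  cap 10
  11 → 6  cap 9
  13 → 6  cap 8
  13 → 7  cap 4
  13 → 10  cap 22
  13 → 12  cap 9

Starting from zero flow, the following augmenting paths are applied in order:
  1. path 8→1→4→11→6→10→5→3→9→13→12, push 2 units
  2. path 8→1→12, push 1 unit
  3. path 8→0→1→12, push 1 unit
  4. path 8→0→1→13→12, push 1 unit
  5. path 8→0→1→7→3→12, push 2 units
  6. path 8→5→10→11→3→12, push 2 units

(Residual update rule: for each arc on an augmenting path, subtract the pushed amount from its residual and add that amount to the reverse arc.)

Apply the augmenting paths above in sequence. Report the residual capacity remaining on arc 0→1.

Residual capacity of (0,1): 11

after path 1 (8→1→4→11→6→10→5→3→9→13→12, push 2): res(0,1)=15
after path 2 (8→1→12, push 1): res(0,1)=15
after path 3 (8→0→1→12, push 1): res(0,1)=14
after path 4 (8→0→1→13→12, push 1): res(0,1)=13
after path 5 (8→0→1→7→3→12, push 2): res(0,1)=11
after path 6 (8→5→10→11→3→12, push 2): res(0,1)=11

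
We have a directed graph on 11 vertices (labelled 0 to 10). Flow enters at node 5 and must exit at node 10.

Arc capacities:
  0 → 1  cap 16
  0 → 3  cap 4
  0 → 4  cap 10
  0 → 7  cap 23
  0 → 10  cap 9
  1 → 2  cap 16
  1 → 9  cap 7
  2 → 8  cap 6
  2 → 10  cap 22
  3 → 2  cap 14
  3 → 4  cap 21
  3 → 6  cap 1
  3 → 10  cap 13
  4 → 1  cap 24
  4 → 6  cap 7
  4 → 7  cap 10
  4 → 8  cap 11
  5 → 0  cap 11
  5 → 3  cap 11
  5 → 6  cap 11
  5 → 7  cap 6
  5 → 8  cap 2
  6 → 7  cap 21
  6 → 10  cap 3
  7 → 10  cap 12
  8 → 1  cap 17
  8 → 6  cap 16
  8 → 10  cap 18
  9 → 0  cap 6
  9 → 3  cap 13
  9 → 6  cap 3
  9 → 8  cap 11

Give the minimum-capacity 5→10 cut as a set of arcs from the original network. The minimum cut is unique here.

Min-cut arcs: {(5,0), (5,3), (5,8), (6,10), (7,10)} (total capacity 39)

augment #1: 5→0→10 push 9
augment #2: 5→3→10 push 11
augment #3: 5→6→10 push 3
augment #4: 5→7→10 push 6
augment #5: 5→8→10 push 2
augment #6: 5→0→3→10 push 2
augment #7: 5→6→7→10 push 6
max flow = 39; residual-reachable set from 5 gives S-side
cut edges (S→T): {(5,0), (5,3), (5,8), (6,10), (7,10)} total cap 39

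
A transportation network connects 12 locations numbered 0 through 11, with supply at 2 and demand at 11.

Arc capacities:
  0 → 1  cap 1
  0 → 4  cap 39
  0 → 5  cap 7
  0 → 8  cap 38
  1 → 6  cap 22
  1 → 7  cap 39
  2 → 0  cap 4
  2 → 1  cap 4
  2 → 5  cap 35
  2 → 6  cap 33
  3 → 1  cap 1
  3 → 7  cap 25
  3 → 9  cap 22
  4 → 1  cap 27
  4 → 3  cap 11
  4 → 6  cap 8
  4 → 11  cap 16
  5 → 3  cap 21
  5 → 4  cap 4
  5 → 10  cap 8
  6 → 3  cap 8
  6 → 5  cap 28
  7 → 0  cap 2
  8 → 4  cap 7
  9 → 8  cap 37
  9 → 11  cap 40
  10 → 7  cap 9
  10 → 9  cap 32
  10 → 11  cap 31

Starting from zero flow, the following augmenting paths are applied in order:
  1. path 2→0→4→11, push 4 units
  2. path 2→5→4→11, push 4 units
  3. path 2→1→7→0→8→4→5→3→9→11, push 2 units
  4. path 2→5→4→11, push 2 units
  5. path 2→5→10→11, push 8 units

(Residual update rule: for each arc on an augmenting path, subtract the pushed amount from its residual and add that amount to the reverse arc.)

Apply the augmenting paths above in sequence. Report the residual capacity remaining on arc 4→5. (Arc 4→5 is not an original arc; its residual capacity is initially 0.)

Residual capacity of (4,5): 4

after path 1 (2→0→4→11, push 4): res(4,5)=0
after path 2 (2→5→4→11, push 4): res(4,5)=4
after path 3 (2→1→7→0→8→4→5→3→9→11, push 2): res(4,5)=2
after path 4 (2→5→4→11, push 2): res(4,5)=4
after path 5 (2→5→10→11, push 8): res(4,5)=4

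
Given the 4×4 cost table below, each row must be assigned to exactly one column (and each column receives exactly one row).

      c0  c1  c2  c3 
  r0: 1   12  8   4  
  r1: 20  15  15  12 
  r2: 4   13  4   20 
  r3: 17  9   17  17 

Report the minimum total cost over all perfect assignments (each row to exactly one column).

optimal assignment: row0→col0 (cost 1), row1→col3 (cost 12), row2→col2 (cost 4), row3→col1 (cost 9)
total = 1 + 12 + 4 + 9 = 26

Minimum assignment cost: 26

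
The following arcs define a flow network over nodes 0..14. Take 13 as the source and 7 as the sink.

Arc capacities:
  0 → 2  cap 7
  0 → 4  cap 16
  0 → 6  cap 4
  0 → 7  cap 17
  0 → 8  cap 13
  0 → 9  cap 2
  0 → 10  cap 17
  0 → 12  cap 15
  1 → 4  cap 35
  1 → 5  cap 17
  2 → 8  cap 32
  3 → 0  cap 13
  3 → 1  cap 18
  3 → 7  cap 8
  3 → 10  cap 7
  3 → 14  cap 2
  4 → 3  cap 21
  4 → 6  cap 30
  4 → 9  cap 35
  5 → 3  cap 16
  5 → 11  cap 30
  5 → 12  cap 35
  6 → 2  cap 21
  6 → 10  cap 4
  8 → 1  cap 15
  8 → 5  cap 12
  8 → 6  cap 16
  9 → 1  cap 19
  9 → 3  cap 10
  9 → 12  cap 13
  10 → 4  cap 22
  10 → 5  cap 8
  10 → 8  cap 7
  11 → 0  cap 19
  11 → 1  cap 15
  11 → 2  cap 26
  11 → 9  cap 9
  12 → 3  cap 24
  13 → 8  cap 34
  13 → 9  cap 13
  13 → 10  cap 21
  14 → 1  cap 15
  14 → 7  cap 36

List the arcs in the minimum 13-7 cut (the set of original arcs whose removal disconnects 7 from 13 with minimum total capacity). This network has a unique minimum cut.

Min-cut arcs: {(0,7), (3,7), (3,14)} (total capacity 27)

augment #1: 13→9→3→7 push 8
augment #2: 13→9→3→0→7 push 2
augment #3: 13→8→5→3→0→7 push 11
augment #4: 13→8→5→3→14→7 push 1
augment #5: 13→9→12→3→14→7 push 1
augment #6: 13→10→5→11→0→7 push 4
max flow = 27; residual-reachable set from 13 gives S-side
cut edges (S→T): {(0,7), (3,7), (3,14)} total cap 27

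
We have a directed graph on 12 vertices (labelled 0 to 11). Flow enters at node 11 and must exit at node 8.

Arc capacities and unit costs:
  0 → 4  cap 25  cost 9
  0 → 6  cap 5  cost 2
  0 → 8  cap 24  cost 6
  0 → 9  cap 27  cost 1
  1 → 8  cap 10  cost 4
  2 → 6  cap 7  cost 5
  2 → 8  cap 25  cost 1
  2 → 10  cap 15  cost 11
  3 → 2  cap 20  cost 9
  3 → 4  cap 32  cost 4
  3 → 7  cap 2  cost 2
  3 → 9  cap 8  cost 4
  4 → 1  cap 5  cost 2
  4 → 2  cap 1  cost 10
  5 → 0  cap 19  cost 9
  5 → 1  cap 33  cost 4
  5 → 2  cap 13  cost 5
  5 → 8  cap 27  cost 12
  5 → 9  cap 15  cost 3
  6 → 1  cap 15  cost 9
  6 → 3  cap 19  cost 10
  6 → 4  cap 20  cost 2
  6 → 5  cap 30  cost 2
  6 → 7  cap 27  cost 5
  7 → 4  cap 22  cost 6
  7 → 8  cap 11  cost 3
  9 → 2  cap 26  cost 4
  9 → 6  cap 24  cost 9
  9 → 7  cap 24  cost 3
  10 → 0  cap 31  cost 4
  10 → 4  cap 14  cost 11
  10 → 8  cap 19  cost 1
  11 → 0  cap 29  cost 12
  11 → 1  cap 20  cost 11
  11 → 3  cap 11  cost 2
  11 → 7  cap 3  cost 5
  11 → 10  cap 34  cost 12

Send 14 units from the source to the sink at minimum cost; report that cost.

shortest-cost path #1: 11→3→7→8 push 2 @ unit cost 7 (adds 14)
shortest-cost path #2: 11→7→8 push 3 @ unit cost 8 (adds 24)
shortest-cost path #3: 11→3→9→2→8 push 8 @ unit cost 11 (adds 88)
shortest-cost path #4: 11→3→4→1→8 push 1 @ unit cost 12 (adds 12)
total cost = 138

Minimum cost for 14 units: 138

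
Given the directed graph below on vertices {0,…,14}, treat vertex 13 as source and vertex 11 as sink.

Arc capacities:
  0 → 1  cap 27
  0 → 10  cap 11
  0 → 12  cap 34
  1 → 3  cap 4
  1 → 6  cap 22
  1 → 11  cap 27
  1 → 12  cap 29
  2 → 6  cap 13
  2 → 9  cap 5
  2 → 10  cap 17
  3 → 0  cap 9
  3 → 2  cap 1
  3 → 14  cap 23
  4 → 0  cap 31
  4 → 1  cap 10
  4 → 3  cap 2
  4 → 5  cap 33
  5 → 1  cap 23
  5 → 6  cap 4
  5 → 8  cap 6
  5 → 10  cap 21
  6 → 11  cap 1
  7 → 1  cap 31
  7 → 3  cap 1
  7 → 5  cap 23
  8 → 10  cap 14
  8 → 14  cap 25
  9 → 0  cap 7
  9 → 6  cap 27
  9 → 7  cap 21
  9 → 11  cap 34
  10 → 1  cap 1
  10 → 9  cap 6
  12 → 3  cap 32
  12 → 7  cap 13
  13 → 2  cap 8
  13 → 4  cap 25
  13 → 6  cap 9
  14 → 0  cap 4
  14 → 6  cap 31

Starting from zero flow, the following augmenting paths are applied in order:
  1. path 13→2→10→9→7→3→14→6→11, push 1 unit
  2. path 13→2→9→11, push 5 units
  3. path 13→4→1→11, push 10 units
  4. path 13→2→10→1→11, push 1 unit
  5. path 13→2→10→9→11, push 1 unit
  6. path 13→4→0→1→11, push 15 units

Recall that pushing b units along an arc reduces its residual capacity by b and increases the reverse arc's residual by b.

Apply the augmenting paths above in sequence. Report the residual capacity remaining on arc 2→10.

Residual capacity of (2,10): 14

after path 1 (13→2→10→9→7→3→14→6→11, push 1): res(2,10)=16
after path 2 (13→2→9→11, push 5): res(2,10)=16
after path 3 (13→4→1→11, push 10): res(2,10)=16
after path 4 (13→2→10→1→11, push 1): res(2,10)=15
after path 5 (13→2→10→9→11, push 1): res(2,10)=14
after path 6 (13→4→0→1→11, push 15): res(2,10)=14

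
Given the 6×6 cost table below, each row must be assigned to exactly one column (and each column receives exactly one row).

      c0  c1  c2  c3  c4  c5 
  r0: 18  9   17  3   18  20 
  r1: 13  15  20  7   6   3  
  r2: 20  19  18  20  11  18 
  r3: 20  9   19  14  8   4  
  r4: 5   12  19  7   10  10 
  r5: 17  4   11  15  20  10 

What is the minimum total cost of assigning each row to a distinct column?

optimal assignment: row0→col3 (cost 3), row1→col4 (cost 6), row2→col2 (cost 18), row3→col5 (cost 4), row4→col0 (cost 5), row5→col1 (cost 4)
total = 3 + 6 + 18 + 4 + 5 + 4 = 40

Minimum assignment cost: 40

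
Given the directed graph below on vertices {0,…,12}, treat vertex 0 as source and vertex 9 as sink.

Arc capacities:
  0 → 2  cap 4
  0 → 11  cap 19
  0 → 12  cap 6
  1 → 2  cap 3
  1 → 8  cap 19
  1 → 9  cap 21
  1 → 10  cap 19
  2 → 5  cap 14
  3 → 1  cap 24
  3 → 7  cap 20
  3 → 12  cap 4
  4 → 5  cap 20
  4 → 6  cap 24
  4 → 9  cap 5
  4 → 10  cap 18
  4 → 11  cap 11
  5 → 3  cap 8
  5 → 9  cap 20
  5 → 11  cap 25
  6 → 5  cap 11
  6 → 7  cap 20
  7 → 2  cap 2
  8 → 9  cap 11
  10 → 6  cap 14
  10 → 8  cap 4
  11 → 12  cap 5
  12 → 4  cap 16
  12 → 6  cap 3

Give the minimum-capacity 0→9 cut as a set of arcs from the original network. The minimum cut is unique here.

Min-cut arcs: {(0,2), (0,12), (11,12)} (total capacity 15)

augment #1: 0→2→5→9 push 4
augment #2: 0→12→4→9 push 5
augment #3: 0→12→4→5→9 push 1
augment #4: 0→11→12→4→5→9 push 5
max flow = 15; residual-reachable set from 0 gives S-side
cut edges (S→T): {(0,2), (0,12), (11,12)} total cap 15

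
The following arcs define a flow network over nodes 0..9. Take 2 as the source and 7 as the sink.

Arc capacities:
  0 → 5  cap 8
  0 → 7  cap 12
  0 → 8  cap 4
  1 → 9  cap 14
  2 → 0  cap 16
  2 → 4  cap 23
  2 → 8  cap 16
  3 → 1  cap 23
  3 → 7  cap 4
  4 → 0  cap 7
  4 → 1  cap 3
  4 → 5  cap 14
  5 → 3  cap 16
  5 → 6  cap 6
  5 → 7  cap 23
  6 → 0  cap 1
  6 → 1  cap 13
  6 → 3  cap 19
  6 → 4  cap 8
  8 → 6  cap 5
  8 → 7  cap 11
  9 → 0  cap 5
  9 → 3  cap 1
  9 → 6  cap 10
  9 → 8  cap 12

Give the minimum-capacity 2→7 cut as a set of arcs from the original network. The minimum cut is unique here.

Min-cut arcs: {(0,5), (0,7), (3,7), (4,5), (8,7)} (total capacity 49)

augment #1: 2→0→7 push 12
augment #2: 2→8→7 push 11
augment #3: 2→0→5→7 push 4
augment #4: 2→4→5→7 push 14
augment #5: 2→4→0→5→7 push 4
augment #6: 2→8→6→3→7 push 4
max flow = 49; residual-reachable set from 2 gives S-side
cut edges (S→T): {(0,5), (0,7), (3,7), (4,5), (8,7)} total cap 49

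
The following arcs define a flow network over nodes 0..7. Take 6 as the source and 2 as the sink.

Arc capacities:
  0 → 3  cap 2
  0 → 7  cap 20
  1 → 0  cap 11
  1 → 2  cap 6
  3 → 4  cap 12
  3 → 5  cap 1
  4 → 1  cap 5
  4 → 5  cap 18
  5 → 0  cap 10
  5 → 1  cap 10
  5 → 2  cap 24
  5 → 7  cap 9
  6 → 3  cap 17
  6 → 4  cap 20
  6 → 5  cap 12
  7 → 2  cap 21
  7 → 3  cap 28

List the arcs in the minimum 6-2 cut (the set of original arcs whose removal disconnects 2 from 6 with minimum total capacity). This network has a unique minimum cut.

augment #1: 6→5→2 push 12
augment #2: 6→3→5→2 push 1
augment #3: 6→4→1→2 push 5
augment #4: 6→4→5→2 push 11
augment #5: 6→4→5→1→2 push 1
augment #6: 6→4→5→7→2 push 3
augment #7: 6→3→4→5→7→2 push 3
max flow = 36; residual-reachable set from 6 gives S-side
cut edges (S→T): {(3,5), (4,1), (4,5), (6,5)} total cap 36

Min-cut arcs: {(3,5), (4,1), (4,5), (6,5)} (total capacity 36)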